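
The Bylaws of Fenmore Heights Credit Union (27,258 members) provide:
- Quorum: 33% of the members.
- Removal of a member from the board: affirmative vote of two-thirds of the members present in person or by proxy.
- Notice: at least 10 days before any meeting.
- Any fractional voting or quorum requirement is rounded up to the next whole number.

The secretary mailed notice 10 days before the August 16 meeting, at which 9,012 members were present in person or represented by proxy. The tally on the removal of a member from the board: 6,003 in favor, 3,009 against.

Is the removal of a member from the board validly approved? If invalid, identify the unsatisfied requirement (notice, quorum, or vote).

Invalid — vote requirement not satisfied.

Notice: 10 days given; 10 required. Satisfied.
Quorum: 33% of 27,258 = 8,995.14, rounded up to 8,996; 9,012 present. Satisfied.
Vote: requires two-thirds of those present (9,012); 2/3 of 9012 = 6008, so 6,008 needed; 6,003 in favor. Not satisfied.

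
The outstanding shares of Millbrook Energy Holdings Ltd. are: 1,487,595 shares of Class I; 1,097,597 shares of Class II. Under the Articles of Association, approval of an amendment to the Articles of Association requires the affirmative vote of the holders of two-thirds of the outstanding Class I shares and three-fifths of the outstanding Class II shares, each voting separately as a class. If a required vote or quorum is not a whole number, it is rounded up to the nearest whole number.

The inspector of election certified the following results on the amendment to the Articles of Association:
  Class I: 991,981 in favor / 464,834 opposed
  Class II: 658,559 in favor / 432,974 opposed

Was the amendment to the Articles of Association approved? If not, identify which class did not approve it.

Class I: 2/3 of 1487595 = 991730; 991,730 required, 991,981 in favor — approved.
Class II: 3/5 of 1097597 = 658558.20, rounded up to 658559; 658,559 required, 658,559 in favor — approved.

Approved — every class gave the required vote.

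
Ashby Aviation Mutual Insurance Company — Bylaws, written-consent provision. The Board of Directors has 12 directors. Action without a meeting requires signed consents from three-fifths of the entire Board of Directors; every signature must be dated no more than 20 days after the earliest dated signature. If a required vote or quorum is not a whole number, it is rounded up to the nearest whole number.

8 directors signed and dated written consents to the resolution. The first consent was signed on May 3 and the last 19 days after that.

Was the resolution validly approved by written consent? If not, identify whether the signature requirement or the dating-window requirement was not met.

Signatures required: three-fifths of 12 — 3/5 of 12 = 7.20, rounded up to 8, so 8 needed; 8 signed. Sufficient.
Dating window: the latest signature is 19 days after the earliest; the limit is 20 days. Within the window.

Effective — both the signature and dating-window requirements are satisfied.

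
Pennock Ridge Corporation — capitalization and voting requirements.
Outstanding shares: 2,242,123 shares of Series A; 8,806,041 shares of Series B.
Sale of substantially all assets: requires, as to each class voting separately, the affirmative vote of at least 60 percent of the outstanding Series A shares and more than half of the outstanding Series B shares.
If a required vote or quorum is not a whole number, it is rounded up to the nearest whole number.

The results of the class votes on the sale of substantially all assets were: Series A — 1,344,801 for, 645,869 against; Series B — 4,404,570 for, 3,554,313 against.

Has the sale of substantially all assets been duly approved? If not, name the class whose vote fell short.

Series A: 3/5 of 2242123 = 1345273.80, rounded up to 1345274; 1,345,274 required, 1,344,801 in favor — not approved.
Series B: a majority of 8806041 is 4403021; 4,403,021 required, 4,404,570 in favor — approved.

Not approved — the Series A shares did not give the required vote.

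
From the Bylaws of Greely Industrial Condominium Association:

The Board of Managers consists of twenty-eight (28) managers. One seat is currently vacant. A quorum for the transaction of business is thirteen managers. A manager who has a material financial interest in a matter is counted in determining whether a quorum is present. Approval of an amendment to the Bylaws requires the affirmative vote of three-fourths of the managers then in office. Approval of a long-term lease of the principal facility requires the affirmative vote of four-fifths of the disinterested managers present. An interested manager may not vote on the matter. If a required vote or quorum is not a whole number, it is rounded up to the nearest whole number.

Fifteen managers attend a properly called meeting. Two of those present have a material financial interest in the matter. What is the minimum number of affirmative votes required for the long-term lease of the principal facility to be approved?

11

The long-term lease of the principal facility requires four-fifths of the disinterested managers present (15 − 2 = 13).
4/5 of 13 = 10.40, rounded up to 11.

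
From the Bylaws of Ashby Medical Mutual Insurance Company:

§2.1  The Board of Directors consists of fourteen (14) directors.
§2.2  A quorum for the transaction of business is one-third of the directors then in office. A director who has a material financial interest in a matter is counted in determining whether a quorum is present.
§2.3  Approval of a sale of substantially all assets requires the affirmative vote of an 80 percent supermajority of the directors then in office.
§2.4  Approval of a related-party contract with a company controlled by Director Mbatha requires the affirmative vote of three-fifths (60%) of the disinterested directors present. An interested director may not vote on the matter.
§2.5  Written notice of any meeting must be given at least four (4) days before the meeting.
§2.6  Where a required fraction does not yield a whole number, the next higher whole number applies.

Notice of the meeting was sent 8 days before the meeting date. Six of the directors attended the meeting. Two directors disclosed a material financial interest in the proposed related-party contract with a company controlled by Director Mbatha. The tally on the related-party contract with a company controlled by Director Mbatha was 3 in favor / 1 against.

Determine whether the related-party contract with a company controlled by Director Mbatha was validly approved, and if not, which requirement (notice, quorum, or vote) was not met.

Valid — all requirements satisfied.

Notice: 8 days given; 4 required (8 ≥ 4). Satisfied.
Quorum: 6 present (interested directors count toward quorum); quorum is 5. Satisfied.
Vote: the related-party contract with a company controlled by Director Mbatha requires three-fifths of the disinterested directors present (6 − 2 = 4). 3/5 of 4 = 2.40, rounded up to 3, so 3 affirmative votes are needed; 3 voted in favor. Satisfied.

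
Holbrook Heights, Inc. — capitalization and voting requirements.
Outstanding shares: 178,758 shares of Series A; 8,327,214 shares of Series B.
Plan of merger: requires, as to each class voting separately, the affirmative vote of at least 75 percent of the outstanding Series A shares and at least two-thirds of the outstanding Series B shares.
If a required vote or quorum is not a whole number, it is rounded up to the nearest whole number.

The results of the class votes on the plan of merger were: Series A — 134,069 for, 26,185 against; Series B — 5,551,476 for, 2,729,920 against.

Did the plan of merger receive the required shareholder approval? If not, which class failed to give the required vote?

Series A: 3/4 of 178758 = 134068.50, rounded up to 134069; 134,069 required, 134,069 in favor — approved.
Series B: 2/3 of 8327214 = 5551476; 5,551,476 required, 5,551,476 in favor — approved.

Approved — every class gave the required vote.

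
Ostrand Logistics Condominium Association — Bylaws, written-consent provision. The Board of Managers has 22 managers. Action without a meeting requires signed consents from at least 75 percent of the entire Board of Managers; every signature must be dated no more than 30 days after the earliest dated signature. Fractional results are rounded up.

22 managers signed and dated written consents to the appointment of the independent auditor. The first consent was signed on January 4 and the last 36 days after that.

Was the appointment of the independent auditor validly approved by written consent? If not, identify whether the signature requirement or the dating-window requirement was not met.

Signatures required: at least 75 percent of 22 — 3/4 of 22 = 16.50, rounded up to 17, so 17 needed; 22 signed. Sufficient.
Dating window: the latest signature is 36 days after the earliest; the limit is 30 days. Outside the window.

Not effective — dating-window requirement not satisfied.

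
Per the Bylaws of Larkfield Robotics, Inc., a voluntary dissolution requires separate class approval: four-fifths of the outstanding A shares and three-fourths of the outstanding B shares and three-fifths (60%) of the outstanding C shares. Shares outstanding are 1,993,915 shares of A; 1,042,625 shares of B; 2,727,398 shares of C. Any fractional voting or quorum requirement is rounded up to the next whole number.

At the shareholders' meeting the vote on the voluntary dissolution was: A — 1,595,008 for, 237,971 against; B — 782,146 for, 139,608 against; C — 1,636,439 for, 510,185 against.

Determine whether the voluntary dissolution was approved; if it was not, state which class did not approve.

Not approved — the A shares did not give the required vote.

A: 4/5 of 1993915 = 1595132; 1,595,132 required, 1,595,008 in favor — not approved.
B: 3/4 of 1042625 = 781968.75, rounded up to 781969; 781,969 required, 782,146 in favor — approved.
C: 3/5 of 2727398 = 1636438.80, rounded up to 1636439; 1,636,439 required, 1,636,439 in favor — approved.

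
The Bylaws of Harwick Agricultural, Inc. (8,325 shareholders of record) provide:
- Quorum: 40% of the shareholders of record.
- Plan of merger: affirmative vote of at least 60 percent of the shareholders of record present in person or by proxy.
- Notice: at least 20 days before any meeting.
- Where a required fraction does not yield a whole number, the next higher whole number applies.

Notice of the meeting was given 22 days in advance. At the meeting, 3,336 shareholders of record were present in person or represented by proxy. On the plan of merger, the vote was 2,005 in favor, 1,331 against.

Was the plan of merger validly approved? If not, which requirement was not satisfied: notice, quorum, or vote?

Valid — all requirements satisfied.

Notice: 22 days given; 20 required. Satisfied.
Quorum: 40% of 8,325 = 3,330; 3,336 present. Satisfied.
Vote: requires three-fifths of those present (3,336); 3/5 of 3336 = 2001.60, rounded up to 2002, so 2,002 needed; 2,005 in favor. Satisfied.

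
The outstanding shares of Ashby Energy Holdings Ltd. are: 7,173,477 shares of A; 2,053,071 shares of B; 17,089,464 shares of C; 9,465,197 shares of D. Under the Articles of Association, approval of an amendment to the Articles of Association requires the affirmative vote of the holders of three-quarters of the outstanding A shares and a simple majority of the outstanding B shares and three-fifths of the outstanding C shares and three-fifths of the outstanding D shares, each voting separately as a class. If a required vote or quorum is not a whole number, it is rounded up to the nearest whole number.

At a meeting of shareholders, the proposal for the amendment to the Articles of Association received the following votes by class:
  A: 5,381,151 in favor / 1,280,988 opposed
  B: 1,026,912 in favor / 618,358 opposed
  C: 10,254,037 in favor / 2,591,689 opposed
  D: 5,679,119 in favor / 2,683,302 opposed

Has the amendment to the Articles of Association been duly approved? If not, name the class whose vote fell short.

A: 3/4 of 7173477 = 5380107.75, rounded up to 5380108; 5,380,108 required, 5,381,151 in favor — approved.
B: a majority of 2053071 is 1026536; 1,026,536 required, 1,026,912 in favor — approved.
C: 3/5 of 17089464 = 10253678.40, rounded up to 10253679; 10,253,679 required, 10,254,037 in favor — approved.
D: 3/5 of 9465197 = 5679118.20, rounded up to 5679119; 5,679,119 required, 5,679,119 in favor — approved.

Approved — every class gave the required vote.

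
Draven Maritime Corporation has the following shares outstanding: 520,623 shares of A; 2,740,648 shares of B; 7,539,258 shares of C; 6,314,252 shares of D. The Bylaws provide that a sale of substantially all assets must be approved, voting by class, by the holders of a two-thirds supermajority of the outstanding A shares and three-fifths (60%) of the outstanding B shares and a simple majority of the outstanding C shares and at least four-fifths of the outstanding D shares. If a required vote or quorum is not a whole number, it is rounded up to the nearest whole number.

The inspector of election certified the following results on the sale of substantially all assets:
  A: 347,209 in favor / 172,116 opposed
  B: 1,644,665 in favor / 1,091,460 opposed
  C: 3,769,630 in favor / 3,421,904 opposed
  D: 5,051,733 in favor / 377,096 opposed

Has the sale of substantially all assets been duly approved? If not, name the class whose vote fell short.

Approved — every class gave the required vote.

A: 2/3 of 520623 = 347082; 347,082 required, 347,209 in favor — approved.
B: 3/5 of 2740648 = 1644388.80, rounded up to 1644389; 1,644,389 required, 1,644,665 in favor — approved.
C: a majority of 7539258 is 3769630; 3,769,630 required, 3,769,630 in favor — approved.
D: 4/5 of 6314252 = 5051401.60, rounded up to 5051402; 5,051,402 required, 5,051,733 in favor — approved.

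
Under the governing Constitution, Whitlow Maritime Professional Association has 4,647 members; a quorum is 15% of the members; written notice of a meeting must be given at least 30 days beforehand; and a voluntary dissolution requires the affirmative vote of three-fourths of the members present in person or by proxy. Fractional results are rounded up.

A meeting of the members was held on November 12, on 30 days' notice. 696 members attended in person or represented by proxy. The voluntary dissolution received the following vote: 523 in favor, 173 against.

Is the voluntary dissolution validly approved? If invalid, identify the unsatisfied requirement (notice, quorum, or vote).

Notice: 30 days given; 30 required. Satisfied.
Quorum: 15% of 4,647 = 697.05, rounded up to 698; 696 present. Not satisfied.
Vote: requires three-fourths of those present (696); 3/4 of 696 = 522, so 522 needed; 523 in favor. Satisfied.

Invalid — quorum requirement not satisfied.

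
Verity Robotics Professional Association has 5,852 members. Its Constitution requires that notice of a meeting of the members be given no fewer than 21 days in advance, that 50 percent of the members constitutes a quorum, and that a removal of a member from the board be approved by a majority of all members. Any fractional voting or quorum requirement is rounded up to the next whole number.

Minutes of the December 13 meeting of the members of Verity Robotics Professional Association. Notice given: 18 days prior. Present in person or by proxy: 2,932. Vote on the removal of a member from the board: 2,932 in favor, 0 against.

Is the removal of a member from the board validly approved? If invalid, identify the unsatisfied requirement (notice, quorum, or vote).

Invalid — notice requirement not satisfied.

Notice: 18 days given; 21 required. Not satisfied.
Quorum: 50% of 5,852 = 2,926; 2,932 present. Satisfied.
Vote: requires a majority of all members (5,852); a majority of 5852 is 2927, so 2,927 needed; 2,932 in favor. Satisfied.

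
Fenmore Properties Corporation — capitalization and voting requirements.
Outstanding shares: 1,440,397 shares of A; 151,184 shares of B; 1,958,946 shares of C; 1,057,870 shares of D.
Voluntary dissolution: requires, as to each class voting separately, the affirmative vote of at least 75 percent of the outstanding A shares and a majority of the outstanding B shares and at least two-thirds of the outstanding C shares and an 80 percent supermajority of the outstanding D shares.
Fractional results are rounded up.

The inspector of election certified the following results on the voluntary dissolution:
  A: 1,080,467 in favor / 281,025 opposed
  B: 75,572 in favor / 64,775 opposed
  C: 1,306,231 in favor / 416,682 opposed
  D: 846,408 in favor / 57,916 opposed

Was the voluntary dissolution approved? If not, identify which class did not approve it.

Not approved — the B shares did not give the required vote.

A: 3/4 of 1440397 = 1080297.75, rounded up to 1080298; 1,080,298 required, 1,080,467 in favor — approved.
B: a majority of 151184 is 75593; 75,593 required, 75,572 in favor — not approved.
C: 2/3 of 1958946 = 1305964; 1,305,964 required, 1,306,231 in favor — approved.
D: 4/5 of 1057870 = 846296; 846,296 required, 846,408 in favor — approved.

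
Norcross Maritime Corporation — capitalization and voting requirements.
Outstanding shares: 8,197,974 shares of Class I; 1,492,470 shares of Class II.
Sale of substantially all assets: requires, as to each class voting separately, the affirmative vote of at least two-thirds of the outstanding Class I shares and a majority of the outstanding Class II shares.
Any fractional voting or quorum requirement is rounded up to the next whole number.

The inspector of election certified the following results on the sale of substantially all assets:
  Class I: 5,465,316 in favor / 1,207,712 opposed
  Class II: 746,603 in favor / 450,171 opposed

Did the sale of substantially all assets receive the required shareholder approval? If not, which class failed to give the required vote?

Approved — every class gave the required vote.

Class I: 2/3 of 8197974 = 5465316; 5,465,316 required, 5,465,316 in favor — approved.
Class II: a majority of 1492470 is 746236; 746,236 required, 746,603 in favor — approved.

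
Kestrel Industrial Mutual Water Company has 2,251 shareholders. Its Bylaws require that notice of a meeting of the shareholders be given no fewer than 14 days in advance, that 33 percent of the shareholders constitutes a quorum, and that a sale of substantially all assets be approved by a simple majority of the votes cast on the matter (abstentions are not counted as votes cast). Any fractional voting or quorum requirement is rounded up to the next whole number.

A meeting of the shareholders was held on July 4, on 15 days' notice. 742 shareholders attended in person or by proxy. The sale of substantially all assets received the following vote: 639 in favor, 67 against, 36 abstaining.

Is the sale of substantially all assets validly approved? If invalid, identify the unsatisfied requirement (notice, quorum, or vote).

Invalid — quorum requirement not satisfied.

Notice: 15 days given; 14 required. Satisfied.
Quorum: 33% of 2,251 = 742.83, rounded up to 743; 742 present. Not satisfied.
Vote: requires a majority of the votes cast (742 − 36 abstaining = 706); a majority of 706 is 354, so 354 needed; 639 in favor. Satisfied.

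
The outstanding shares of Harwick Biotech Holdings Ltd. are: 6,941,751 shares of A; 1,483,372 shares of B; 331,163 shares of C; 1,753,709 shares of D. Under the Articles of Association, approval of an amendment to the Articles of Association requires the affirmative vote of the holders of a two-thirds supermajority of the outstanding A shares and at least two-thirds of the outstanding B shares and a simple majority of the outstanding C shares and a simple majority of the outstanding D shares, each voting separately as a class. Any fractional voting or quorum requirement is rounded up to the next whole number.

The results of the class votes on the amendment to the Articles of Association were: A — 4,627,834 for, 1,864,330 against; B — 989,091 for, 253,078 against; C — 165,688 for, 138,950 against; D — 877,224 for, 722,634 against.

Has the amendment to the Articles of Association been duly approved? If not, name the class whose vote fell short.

Approved — every class gave the required vote.

A: 2/3 of 6941751 = 4627834; 4,627,834 required, 4,627,834 in favor — approved.
B: 2/3 of 1483372 = 988914.67, rounded up to 988915; 988,915 required, 989,091 in favor — approved.
C: a majority of 331163 is 165582; 165,582 required, 165,688 in favor — approved.
D: a majority of 1753709 is 876855; 876,855 required, 877,224 in favor — approved.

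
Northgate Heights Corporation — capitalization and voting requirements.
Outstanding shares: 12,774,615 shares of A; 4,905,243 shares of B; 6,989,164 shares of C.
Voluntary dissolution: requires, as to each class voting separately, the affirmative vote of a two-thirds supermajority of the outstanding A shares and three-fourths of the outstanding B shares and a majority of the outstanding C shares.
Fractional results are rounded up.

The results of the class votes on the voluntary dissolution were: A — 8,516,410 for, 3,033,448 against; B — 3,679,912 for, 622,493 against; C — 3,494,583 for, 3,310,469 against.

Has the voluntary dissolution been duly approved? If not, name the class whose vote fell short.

Approved — every class gave the required vote.

A: 2/3 of 12774615 = 8516410; 8,516,410 required, 8,516,410 in favor — approved.
B: 3/4 of 4905243 = 3678932.25, rounded up to 3678933; 3,678,933 required, 3,679,912 in favor — approved.
C: a majority of 6989164 is 3494583; 3,494,583 required, 3,494,583 in favor — approved.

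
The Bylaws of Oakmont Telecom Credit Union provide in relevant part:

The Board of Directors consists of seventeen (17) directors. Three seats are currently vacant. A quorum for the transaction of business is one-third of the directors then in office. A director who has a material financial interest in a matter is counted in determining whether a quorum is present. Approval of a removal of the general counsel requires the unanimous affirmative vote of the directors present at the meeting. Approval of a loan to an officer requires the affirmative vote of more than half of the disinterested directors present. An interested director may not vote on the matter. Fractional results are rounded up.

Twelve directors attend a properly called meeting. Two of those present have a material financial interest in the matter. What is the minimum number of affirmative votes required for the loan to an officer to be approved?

The loan to an officer requires a majority of the disinterested directors present (12 − 2 = 10).
A majority of 10 is 6.

6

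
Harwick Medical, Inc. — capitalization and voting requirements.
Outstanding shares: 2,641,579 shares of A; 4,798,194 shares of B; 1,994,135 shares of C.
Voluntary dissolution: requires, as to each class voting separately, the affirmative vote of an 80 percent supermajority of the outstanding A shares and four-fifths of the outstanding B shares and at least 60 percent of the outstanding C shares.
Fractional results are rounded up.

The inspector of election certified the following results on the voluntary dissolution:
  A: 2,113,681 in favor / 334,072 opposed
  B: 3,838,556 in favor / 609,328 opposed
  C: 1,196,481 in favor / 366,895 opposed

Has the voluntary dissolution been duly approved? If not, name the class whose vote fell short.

Approved — every class gave the required vote.

A: 4/5 of 2641579 = 2113263.20, rounded up to 2113264; 2,113,264 required, 2,113,681 in favor — approved.
B: 4/5 of 4798194 = 3838555.20, rounded up to 3838556; 3,838,556 required, 3,838,556 in favor — approved.
C: 3/5 of 1994135 = 1196481; 1,196,481 required, 1,196,481 in favor — approved.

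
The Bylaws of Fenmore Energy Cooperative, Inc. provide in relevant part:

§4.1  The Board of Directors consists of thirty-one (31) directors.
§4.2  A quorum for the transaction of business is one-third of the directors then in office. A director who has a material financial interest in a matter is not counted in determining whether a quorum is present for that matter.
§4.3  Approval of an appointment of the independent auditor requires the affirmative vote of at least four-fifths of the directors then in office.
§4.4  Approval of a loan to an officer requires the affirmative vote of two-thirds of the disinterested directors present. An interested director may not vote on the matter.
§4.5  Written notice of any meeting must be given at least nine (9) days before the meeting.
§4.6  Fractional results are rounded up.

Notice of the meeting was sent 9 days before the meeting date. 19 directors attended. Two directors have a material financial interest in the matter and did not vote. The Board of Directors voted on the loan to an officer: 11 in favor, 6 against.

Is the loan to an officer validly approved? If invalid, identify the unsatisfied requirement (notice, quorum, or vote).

Notice: 9 days given; 9 required (9 ≥ 9). Satisfied.
Quorum: 19 present, but the 2 interested directors do not count, leaving 17. Quorum is 11. Satisfied.
Vote: the loan to an officer requires two-thirds of the disinterested directors present (19 − 2 = 17). 2/3 of 17 = 11.33, rounded up to 12, so 12 affirmative votes are needed; 11 voted in favor. Not satisfied.

Invalid — vote requirement not satisfied.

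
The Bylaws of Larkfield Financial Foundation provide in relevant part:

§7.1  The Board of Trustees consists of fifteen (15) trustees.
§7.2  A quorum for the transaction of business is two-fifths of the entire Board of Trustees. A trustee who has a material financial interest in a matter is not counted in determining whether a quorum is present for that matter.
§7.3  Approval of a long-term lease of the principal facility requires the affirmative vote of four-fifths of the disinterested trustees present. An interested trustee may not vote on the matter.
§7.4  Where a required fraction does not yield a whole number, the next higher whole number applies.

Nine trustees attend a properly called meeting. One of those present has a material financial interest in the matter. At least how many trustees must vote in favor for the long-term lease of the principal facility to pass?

The long-term lease of the principal facility requires four-fifths of the disinterested trustees present (9 − 1 = 8).
4/5 of 8 = 6.40, rounded up to 7.

7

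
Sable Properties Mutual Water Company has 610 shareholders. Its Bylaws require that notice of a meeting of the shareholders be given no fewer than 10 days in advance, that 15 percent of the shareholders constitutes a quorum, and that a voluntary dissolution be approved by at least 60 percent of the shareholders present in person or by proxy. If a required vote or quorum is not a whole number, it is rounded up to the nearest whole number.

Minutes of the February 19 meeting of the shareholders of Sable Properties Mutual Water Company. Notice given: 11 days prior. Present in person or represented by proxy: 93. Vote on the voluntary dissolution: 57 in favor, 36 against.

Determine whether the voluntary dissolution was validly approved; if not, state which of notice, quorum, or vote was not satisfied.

Valid — all requirements satisfied.

Notice: 11 days given; 10 required. Satisfied.
Quorum: 15% of 610 = 91.50, rounded up to 92; 93 present. Satisfied.
Vote: requires three-fifths of those present (93); 3/5 of 93 = 55.80, rounded up to 56, so 56 needed; 57 in favor. Satisfied.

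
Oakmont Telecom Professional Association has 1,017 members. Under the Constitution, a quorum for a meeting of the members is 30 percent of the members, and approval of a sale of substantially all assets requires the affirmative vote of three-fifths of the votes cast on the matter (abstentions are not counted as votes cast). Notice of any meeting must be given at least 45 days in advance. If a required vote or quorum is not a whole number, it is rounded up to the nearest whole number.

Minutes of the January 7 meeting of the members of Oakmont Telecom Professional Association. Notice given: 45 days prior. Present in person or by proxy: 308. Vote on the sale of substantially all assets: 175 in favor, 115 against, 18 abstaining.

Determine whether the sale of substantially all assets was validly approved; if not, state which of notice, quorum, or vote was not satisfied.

Notice: 45 days given; 45 required. Satisfied.
Quorum: 30% of 1,017 = 305.10, rounded up to 306; 308 present. Satisfied.
Vote: requires three-fifths of the votes cast (308 − 18 abstaining = 290); 3/5 of 290 = 174, so 174 needed; 175 in favor. Satisfied.

Valid — all requirements satisfied.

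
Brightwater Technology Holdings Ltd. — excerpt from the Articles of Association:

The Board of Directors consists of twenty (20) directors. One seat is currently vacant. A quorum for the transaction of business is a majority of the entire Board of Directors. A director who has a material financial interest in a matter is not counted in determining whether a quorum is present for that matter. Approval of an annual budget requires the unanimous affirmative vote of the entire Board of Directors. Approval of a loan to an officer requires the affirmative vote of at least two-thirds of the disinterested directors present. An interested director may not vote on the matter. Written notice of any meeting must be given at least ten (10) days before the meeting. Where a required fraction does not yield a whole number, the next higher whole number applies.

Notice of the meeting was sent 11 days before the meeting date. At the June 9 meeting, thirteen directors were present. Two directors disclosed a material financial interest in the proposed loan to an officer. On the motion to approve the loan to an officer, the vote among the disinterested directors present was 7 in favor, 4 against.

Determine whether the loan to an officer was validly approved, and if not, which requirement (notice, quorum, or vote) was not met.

Invalid — vote requirement not satisfied.

Notice: 11 days given; 10 required (11 ≥ 10). Satisfied.
Quorum: 13 present, but the 2 interested directors do not count, leaving 11. Quorum is 11. Satisfied.
Vote: the loan to an officer requires two-thirds of the disinterested directors present (13 − 2 = 11). 2/3 of 11 = 7.33, rounded up to 8, so 8 affirmative votes are needed; 7 voted in favor. Not satisfied.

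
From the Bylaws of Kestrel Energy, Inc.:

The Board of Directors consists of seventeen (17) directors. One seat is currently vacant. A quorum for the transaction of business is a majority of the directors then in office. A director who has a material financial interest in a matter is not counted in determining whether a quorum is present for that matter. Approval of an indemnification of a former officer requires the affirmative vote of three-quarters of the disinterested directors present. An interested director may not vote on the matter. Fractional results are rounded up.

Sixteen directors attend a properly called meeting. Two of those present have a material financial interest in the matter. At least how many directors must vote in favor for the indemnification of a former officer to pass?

The indemnification of a former officer requires three-fourths of the disinterested directors present (16 − 2 = 14).
3/4 of 14 = 10.50, rounded up to 11.

11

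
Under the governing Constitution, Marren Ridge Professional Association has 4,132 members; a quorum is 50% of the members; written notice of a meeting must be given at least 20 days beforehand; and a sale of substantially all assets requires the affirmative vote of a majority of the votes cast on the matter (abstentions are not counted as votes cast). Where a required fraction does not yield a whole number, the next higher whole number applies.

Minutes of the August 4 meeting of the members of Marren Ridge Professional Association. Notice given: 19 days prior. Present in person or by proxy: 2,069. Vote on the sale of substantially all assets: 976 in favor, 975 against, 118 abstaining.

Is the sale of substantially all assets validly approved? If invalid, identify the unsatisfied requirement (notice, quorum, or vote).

Invalid — notice requirement not satisfied.

Notice: 19 days given; 20 required. Not satisfied.
Quorum: 50% of 4,132 = 2,066; 2,069 present. Satisfied.
Vote: requires a majority of the votes cast (2,069 − 118 abstaining = 1,951); a majority of 1951 is 976, so 976 needed; 976 in favor. Satisfied.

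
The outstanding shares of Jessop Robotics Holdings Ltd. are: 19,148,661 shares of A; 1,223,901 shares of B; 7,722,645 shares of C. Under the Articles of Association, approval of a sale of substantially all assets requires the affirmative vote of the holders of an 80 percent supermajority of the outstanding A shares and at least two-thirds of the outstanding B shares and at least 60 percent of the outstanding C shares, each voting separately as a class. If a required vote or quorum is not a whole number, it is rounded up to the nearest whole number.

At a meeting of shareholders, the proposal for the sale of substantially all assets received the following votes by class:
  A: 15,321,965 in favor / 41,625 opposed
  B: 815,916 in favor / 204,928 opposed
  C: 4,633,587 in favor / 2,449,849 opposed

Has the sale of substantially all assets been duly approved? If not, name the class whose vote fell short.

A: 4/5 of 19148661 = 15318928.80, rounded up to 15318929; 15,318,929 required, 15,321,965 in favor — approved.
B: 2/3 of 1223901 = 815934; 815,934 required, 815,916 in favor — not approved.
C: 3/5 of 7722645 = 4633587; 4,633,587 required, 4,633,587 in favor — approved.

Not approved — the B shares did not give the required vote.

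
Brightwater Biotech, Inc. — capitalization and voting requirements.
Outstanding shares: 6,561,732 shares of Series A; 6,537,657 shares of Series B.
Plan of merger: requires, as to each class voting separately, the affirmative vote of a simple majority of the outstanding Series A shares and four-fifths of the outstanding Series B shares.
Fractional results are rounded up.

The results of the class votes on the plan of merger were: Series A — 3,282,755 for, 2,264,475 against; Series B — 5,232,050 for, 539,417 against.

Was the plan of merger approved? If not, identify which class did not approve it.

Approved — every class gave the required vote.

Series A: a majority of 6561732 is 3280867; 3,280,867 required, 3,282,755 in favor — approved.
Series B: 4/5 of 6537657 = 5230125.60, rounded up to 5230126; 5,230,126 required, 5,232,050 in favor — approved.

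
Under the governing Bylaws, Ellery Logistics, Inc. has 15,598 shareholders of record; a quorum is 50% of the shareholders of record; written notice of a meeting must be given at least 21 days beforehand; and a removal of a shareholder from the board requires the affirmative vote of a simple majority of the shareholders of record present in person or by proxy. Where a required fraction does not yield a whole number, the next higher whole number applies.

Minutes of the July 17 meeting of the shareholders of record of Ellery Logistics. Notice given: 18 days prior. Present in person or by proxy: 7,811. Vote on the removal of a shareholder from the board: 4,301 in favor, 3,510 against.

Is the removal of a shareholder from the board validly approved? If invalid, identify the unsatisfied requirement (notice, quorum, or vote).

Invalid — notice requirement not satisfied.

Notice: 18 days given; 21 required. Not satisfied.
Quorum: 50% of 15,598 = 7,799; 7,811 present. Satisfied.
Vote: requires a majority of those present (7,811); a majority of 7811 is 3906, so 3,906 needed; 4,301 in favor. Satisfied.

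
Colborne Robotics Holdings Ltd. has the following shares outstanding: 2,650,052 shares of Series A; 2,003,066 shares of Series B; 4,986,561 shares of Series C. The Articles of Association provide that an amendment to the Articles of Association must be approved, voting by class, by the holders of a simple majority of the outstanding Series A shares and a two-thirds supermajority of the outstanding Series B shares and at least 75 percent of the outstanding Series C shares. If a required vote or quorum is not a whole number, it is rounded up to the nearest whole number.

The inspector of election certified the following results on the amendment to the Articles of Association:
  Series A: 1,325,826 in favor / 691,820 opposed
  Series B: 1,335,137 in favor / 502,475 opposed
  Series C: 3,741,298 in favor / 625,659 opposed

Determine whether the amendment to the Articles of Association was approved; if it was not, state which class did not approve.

Not approved — the Series B shares did not give the required vote.

Series A: a majority of 2650052 is 1325027; 1,325,027 required, 1,325,826 in favor — approved.
Series B: 2/3 of 2003066 = 1335377.33, rounded up to 1335378; 1,335,378 required, 1,335,137 in favor — not approved.
Series C: 3/4 of 4986561 = 3739920.75, rounded up to 3739921; 3,739,921 required, 3,741,298 in favor — approved.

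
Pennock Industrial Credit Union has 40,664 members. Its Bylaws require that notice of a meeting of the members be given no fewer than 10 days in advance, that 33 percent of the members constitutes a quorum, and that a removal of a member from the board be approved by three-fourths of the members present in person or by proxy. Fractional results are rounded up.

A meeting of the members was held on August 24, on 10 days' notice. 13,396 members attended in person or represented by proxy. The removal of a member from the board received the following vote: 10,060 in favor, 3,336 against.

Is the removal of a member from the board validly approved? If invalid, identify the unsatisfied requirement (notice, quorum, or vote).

Notice: 10 days given; 10 required. Satisfied.
Quorum: 33% of 40,664 = 13,419.12, rounded up to 13,420; 13,396 present. Not satisfied.
Vote: requires three-fourths of those present (13,396); 3/4 of 13396 = 10047, so 10,047 needed; 10,060 in favor. Satisfied.

Invalid — quorum requirement not satisfied.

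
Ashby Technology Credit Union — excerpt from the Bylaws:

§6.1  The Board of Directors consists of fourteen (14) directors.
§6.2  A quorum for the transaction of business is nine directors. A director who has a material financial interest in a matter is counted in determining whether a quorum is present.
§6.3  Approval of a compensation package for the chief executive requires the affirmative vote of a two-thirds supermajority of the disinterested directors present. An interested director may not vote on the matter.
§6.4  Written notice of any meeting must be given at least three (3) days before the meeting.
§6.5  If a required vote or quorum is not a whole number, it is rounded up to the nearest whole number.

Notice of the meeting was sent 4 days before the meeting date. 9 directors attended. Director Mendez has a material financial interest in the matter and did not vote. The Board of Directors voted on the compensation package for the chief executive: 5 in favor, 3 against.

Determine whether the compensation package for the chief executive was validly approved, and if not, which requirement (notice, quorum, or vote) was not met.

Notice: 4 days given; 3 required (4 ≥ 3). Satisfied.
Quorum: 9 present (interested directors count toward quorum); quorum is 9. Satisfied.
Vote: the compensation package for the chief executive requires two-thirds of the disinterested directors present (9 − 1 = 8). 2/3 of 8 = 5.33, rounded up to 6, so 6 affirmative votes are needed; 5 voted in favor. Not satisfied.

Invalid — vote requirement not satisfied.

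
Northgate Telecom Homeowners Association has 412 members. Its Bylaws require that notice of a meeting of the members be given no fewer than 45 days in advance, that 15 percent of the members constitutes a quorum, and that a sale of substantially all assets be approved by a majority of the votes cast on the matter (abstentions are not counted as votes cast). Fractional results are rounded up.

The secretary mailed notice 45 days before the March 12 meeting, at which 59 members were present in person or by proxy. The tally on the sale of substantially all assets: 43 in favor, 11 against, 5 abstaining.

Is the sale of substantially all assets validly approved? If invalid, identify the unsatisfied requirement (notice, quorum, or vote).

Notice: 45 days given; 45 required. Satisfied.
Quorum: 15% of 412 = 61.80, rounded up to 62; 59 present. Not satisfied.
Vote: requires a majority of the votes cast (59 − 5 abstaining = 54); a majority of 54 is 28, so 28 needed; 43 in favor. Satisfied.

Invalid — quorum requirement not satisfied.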